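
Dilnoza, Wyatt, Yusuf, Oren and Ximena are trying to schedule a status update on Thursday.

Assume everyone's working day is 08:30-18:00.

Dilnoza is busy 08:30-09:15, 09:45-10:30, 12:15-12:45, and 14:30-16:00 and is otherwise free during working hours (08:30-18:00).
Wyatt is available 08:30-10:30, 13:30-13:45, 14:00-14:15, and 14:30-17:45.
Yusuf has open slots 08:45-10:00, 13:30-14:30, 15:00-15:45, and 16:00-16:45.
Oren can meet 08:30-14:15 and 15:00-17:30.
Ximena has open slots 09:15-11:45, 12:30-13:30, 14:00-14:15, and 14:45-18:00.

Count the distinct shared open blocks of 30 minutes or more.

2

Dilnoza free within 08:30–18:00: 09:15–09:45, 10:30–12:15, 12:45–14:30, 16:00–18:00.
Dilnoza ∩ Wyatt: 09:15–09:45, 13:30–13:45, 14:00–14:15, 16:00–17:45.
Dilnoza ∩ Wyatt ∩ Yusuf: 09:15–09:45, 13:30–13:45, 14:00–14:15, 16:00–16:45.
Dilnoza ∩ Wyatt ∩ Yusuf ∩ Oren: 09:15–09:45, 13:30–13:45, 14:00–14:15, 16:00–16:45.
Dilnoza ∩ Wyatt ∩ Yusuf ∩ Oren ∩ Ximena: 09:15–09:45, 14:00–14:15, 16:00–16:45.
Windows ≥ 30 min: 09:15–09:45, 16:00–16:45.
That's 2 windows.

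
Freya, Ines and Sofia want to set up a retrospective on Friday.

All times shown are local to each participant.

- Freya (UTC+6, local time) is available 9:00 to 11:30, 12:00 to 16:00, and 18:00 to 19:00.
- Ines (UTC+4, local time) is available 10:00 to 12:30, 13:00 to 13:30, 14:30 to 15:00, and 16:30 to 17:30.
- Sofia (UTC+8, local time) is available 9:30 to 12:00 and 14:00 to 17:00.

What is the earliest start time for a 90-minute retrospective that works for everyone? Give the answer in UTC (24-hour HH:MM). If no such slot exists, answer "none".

Freya → UTC: 03:00–05:30, 06:00–10:00, 12:00–13:00.
Ines → UTC: 06:00–08:30, 09:00–09:30, 10:30–11:00, 12:30–13:30.
Sofia → UTC: 01:30–04:00, 06:00–09:00.
Freya ∩ Ines: 06:00–08:30, 09:00–09:30, 12:30–13:00.
Freya ∩ Ines ∩ Sofia: 06:00–08:30.
Windows ≥ 90 min: 06:00–08:30.
Earliest such window starts at 06:00.

06:00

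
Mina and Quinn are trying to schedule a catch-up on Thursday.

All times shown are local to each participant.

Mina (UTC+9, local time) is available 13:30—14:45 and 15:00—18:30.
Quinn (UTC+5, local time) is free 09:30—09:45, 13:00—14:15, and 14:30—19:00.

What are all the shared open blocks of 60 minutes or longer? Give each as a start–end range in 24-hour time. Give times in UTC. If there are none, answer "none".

08:00–09:15

Mina → UTC: 04:30–05:45, 06:00–09:30.
Quinn → UTC: 04:30–04:45, 08:00–09:15, 09:30–14:00.
Mina ∩ Quinn: 04:30–04:45, 08:00–09:15.
Windows ≥ 60 min: 08:00–09:15.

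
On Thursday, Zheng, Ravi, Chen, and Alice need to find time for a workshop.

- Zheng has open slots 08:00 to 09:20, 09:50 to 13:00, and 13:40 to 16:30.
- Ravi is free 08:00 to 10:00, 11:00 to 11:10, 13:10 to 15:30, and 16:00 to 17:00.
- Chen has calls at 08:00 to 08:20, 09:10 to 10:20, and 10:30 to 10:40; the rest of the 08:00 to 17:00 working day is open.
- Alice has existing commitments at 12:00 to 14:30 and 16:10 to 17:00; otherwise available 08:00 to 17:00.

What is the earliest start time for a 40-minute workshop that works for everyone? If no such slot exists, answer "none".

08:20

Chen free within 08:00–17:00: 08:20–09:10, 10:20–10:30, 10:40–17:00.
Alice free within 08:00–17:00: 08:00–12:00, 14:30–16:10.
Zheng ∩ Ravi: 08:00–09:20, 09:50–10:00, 11:00–11:10, 13:40–15:30, 16:00–16:30.
Zheng ∩ Ravi ∩ Chen: 08:20–09:10, 11:00–11:10, 13:40–15:30, 16:00–16:30.
Zheng ∩ Ravi ∩ Chen ∩ Alice: 08:20–09:10, 11:00–11:10, 14:30–15:30, 16:00–16:10.
Windows ≥ 40 min: 08:20–09:10, 14:30–15:30.
Earliest such window starts at 08:20.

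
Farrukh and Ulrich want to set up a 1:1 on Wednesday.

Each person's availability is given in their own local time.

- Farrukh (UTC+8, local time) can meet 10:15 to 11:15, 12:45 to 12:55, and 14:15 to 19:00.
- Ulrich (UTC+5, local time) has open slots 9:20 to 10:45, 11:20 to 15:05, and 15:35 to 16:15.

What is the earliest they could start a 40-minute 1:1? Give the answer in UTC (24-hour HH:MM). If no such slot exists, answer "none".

Farrukh → UTC: 02:15–03:15, 04:45–04:55, 06:15–11:00.
Ulrich → UTC: 04:20–05:45, 06:20–10:05, 10:35–11:15.
Farrukh ∩ Ulrich: 04:45–04:55, 06:20–10:05, 10:35–11:00.
Windows ≥ 40 min: 06:20–10:05.
Earliest such window starts at 06:20.

06:20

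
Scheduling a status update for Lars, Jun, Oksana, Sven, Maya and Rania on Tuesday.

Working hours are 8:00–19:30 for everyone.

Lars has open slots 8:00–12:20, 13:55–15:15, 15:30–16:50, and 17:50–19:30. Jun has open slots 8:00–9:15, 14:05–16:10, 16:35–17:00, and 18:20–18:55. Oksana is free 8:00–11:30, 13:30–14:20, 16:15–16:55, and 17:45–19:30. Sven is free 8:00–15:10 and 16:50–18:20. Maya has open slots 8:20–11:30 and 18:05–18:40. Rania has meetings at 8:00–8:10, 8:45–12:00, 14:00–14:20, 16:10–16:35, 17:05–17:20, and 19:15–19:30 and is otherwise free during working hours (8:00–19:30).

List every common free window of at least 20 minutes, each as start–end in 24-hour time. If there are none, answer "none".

Rania free within 08:00–19:30: 08:10–08:45, 12:00–14:00, 14:20–16:10, 16:35–17:05, 17:20–19:15.
Lars ∩ Jun: 08:00–09:15, 14:05–15:15, 15:30–16:10, 16:35–16:50, 18:20–18:55.
Lars ∩ Jun ∩ Oksana: 08:00–09:15, 14:05–14:20, 16:35–16:50, 18:20–18:55.
Lars ∩ Jun ∩ Oksana ∩ Sven: 08:00–09:15, 14:05–14:20.
Lars ∩ Jun ∩ Oksana ∩ Sven ∩ Maya: 08:20–09:15.
Lars ∩ Jun ∩ Oksana ∩ Sven ∩ Maya ∩ Rania: 08:20–08:45.
Windows ≥ 20 min: 08:20–08:45.

08:20–08:45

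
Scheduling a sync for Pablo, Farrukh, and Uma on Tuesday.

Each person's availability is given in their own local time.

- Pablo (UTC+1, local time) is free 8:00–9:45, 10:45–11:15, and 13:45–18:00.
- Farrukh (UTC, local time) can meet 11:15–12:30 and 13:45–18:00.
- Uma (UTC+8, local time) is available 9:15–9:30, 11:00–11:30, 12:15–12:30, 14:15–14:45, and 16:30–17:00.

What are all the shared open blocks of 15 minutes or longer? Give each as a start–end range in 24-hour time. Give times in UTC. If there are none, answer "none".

none

Pablo → UTC: 07:00–08:45, 09:45–10:15, 12:45–17:00.
Farrukh → UTC: 11:15–12:30, 13:45–18:00.
Uma → UTC: 01:15–01:30, 03:00–03:30, 04:15–04:30, 06:15–06:45, 08:30–09:00.
Pablo ∩ Farrukh: 13:45–17:00.
Pablo ∩ Farrukh ∩ Uma: (none).
Windows ≥ 15 min: (none).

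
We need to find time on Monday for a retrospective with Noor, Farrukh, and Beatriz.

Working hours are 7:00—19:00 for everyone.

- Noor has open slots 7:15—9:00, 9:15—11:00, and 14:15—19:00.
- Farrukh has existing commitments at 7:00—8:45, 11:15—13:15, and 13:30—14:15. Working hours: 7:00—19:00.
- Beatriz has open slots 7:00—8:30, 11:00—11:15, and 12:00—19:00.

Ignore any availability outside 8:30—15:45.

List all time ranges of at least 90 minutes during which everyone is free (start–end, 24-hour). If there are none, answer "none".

14:15–15:45

Farrukh free within 07:00–19:00: 08:45–11:15, 13:15–13:30, 14:15–19:00.
Noor ∩ Farrukh: 08:45–09:00, 09:15–11:00, 14:15–19:00.
Noor ∩ Farrukh ∩ Beatriz: 14:15–19:00.
Restricted to 08:30–15:45: 14:15–15:45.
Windows ≥ 90 min: 14:15–15:45.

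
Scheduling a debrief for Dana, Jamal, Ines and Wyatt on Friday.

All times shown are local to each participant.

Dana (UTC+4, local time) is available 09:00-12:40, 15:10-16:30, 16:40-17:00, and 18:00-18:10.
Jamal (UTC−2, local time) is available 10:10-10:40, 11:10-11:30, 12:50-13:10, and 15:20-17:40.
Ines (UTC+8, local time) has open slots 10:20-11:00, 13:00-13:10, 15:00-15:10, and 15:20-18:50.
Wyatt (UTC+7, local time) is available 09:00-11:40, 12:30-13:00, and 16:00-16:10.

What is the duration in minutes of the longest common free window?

0 minutes

Dana → UTC: 05:00–08:40, 11:10–12:30, 12:40–13:00, 14:00–14:10.
Jamal → UTC: 12:10–12:40, 13:10–13:30, 14:50–15:10, 17:20–19:40.
Ines → UTC: 02:20–03:00, 05:00–05:10, 07:00–07:10, 07:20–10:50.
Wyatt → UTC: 02:00–04:40, 05:30–06:00, 09:00–09:10.
Dana ∩ Jamal: 12:10–12:30.
Dana ∩ Jamal ∩ Ines: (none).
Dana ∩ Jamal ∩ Ines ∩ Wyatt: (none).
No common window.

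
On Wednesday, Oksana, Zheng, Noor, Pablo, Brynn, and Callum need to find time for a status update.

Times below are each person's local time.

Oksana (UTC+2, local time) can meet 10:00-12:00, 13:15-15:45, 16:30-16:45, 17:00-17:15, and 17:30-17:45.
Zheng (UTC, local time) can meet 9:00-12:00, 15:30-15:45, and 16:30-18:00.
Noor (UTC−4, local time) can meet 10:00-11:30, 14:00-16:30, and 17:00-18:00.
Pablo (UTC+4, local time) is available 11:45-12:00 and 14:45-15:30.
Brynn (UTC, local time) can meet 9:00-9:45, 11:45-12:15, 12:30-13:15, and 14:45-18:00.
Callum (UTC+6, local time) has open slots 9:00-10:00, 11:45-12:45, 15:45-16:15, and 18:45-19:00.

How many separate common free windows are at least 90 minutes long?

0

Oksana → UTC: 08:00–10:00, 11:15–13:45, 14:30–14:45, 15:00–15:15, 15:30–15:45.
Zheng → UTC: 09:00–12:00, 15:30–15:45, 16:30–18:00.
Noor → UTC: 14:00–15:30, 18:00–20:30, 21:00–22:00.
Pablo → UTC: 07:45–08:00, 10:45–11:30.
Brynn → UTC: 09:00–09:45, 11:45–12:15, 12:30–13:15, 14:45–18:00.
Callum → UTC: 03:00–04:00, 05:45–06:45, 09:45–10:15, 12:45–13:00.
Oksana ∩ Zheng: 09:00–10:00, 11:15–12:00, 15:30–15:45.
Oksana ∩ Zheng ∩ Noor: (none).
Oksana ∩ Zheng ∩ Noor ∩ Pablo: (none).
Oksana ∩ Zheng ∩ Noor ∩ Pablo ∩ Brynn: (none).
Oksana ∩ Zheng ∩ Noor ∩ Pablo ∩ Brynn ∩ Callum: (none).
Windows ≥ 90 min: (none).
That's 0 windows.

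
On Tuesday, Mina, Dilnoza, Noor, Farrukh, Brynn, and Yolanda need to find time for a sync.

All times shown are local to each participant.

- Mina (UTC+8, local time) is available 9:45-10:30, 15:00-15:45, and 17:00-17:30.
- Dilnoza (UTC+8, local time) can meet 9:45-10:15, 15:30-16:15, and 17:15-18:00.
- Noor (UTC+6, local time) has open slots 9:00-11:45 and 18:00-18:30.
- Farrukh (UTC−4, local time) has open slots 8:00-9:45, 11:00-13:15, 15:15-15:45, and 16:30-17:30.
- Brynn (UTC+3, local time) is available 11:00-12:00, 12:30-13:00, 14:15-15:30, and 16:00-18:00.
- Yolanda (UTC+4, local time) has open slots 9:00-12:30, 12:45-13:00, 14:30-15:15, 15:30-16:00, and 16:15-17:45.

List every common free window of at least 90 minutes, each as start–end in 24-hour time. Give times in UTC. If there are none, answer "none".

none

Mina → UTC: 01:45–02:30, 07:00–07:45, 09:00–09:30.
Dilnoza → UTC: 01:45–02:15, 07:30–08:15, 09:15–10:00.
Noor → UTC: 03:00–05:45, 12:00–12:30.
Farrukh → UTC: 12:00–13:45, 15:00–17:15, 19:15–19:45, 20:30–21:30.
Brynn → UTC: 08:00–09:00, 09:30–10:00, 11:15–12:30, 13:00–15:00.
Yolanda → UTC: 05:00–08:30, 08:45–09:00, 10:30–11:15, 11:30–12:00, 12:15–13:45.
Mina ∩ Dilnoza: 01:45–02:15, 07:30–07:45, 09:15–09:30.
Mina ∩ Dilnoza ∩ Noor: (none).
Mina ∩ Dilnoza ∩ Noor ∩ Farrukh: (none).
Mina ∩ Dilnoza ∩ Noor ∩ Farrukh ∩ Brynn: (none).
Mina ∩ Dilnoza ∩ Noor ∩ Farrukh ∩ Brynn ∩ Yolanda: (none).
Windows ≥ 90 min: (none).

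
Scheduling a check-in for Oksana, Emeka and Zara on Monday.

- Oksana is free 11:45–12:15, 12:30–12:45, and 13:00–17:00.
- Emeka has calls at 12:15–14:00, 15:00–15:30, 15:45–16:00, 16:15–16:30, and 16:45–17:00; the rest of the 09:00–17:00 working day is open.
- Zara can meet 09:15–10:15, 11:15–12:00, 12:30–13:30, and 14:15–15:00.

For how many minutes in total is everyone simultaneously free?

Emeka free within 09:00–17:00: 09:00–12:15, 14:00–15:00, 15:30–15:45, 16:00–16:15, 16:30–16:45.
Oksana ∩ Emeka: 11:45–12:15, 14:00–15:00, 15:30–15:45, 16:00–16:15, 16:30–16:45.
Oksana ∩ Emeka ∩ Zara: 11:45–12:00, 14:15–15:00.
Total common minutes: 15 + 45 = 60.

60 minutes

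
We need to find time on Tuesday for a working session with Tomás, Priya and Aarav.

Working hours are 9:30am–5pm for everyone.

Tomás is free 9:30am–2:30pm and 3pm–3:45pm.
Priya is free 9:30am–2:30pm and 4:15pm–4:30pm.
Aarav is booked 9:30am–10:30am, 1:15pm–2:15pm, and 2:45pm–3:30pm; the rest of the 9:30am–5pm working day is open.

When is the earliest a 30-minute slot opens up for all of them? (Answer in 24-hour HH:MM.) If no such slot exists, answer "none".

10:30

Aarav free within 09:30–17:00: 10:30–13:15, 14:15–14:45, 15:30–17:00.
Tomás ∩ Priya: 09:30–14:30.
Tomás ∩ Priya ∩ Aarav: 10:30–13:15, 14:15–14:30.
Windows ≥ 30 min: 10:30–13:15.
Earliest such window starts at 10:30.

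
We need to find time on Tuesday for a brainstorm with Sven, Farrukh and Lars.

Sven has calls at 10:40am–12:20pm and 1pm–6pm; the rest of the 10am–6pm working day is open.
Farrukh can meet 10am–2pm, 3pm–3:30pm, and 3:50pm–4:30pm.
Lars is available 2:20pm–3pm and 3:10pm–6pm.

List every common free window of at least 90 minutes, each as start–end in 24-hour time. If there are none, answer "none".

Sven free within 10:00–18:00: 10:00–10:40, 12:20–13:00.
Sven ∩ Farrukh: 10:00–10:40, 12:20–13:00.
Sven ∩ Farrukh ∩ Lars: (none).
Windows ≥ 90 min: (none).

none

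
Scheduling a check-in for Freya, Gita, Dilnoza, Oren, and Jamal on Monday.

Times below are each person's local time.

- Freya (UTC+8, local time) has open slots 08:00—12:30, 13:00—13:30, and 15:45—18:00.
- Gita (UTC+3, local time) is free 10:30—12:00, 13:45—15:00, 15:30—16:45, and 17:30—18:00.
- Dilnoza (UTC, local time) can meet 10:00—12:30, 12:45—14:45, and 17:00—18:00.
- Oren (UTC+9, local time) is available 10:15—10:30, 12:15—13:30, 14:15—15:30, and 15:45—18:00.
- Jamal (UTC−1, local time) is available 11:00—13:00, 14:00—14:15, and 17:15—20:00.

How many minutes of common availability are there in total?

Freya → UTC: 00:00–04:30, 05:00–05:30, 07:45–10:00.
Gita → UTC: 07:30–09:00, 10:45–12:00, 12:30–13:45, 14:30–15:00.
Dilnoza → UTC: 10:00–12:30, 12:45–14:45, 17:00–18:00.
Oren → UTC: 01:15–01:30, 03:15–04:30, 05:15–06:30, 06:45–09:00.
Jamal → UTC: 12:00–14:00, 15:00–15:15, 18:15–21:00.
Freya ∩ Gita: 07:45–09:00.
Freya ∩ Gita ∩ Dilnoza: (none).
Freya ∩ Gita ∩ Dilnoza ∩ Oren: (none).
Freya ∩ Gita ∩ Dilnoza ∩ Oren ∩ Jamal: (none).
Total common minutes: 0.

0 minutes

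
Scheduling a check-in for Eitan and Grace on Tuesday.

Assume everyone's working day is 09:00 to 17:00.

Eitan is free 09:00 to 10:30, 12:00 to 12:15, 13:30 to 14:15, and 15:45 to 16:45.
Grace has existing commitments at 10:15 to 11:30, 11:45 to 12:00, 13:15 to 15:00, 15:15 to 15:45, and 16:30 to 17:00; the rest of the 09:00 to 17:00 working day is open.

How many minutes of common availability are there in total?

135 minutes

Grace free within 09:00–17:00: 09:00–10:15, 11:30–11:45, 12:00–13:15, 15:00–15:15, 15:45–16:30.
Eitan ∩ Grace: 09:00–10:15, 12:00–12:15, 15:45–16:30.
Total common minutes: 75 + 15 + 45 = 135.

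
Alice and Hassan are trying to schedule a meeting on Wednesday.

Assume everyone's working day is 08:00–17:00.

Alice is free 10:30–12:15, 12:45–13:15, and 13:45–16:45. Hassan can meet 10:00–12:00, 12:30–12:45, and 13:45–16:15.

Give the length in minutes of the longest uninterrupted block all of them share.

150 minutes

Alice ∩ Hassan: 10:30–12:00, 13:45–16:15.
Common window lengths: 90, 150 min; longest is 150.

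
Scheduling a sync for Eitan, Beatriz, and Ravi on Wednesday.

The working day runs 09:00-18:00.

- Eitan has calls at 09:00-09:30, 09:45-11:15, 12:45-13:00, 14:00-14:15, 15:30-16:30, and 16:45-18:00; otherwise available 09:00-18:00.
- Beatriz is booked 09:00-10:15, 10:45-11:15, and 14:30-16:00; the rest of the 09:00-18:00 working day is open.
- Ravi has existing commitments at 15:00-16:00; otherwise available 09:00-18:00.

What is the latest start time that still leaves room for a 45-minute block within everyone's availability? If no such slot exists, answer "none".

13:15

Eitan free within 09:00–18:00: 09:30–09:45, 11:15–12:45, 13:00–14:00, 14:15–15:30, 16:30–16:45.
Beatriz free within 09:00–18:00: 10:15–10:45, 11:15–14:30, 16:00–18:00.
Ravi free within 09:00–18:00: 09:00–15:00, 16:00–18:00.
Eitan ∩ Beatriz: 11:15–12:45, 13:00–14:00, 14:15–14:30, 16:30–16:45.
Eitan ∩ Beatriz ∩ Ravi: 11:15–12:45, 13:00–14:00, 14:15–14:30, 16:30–16:45.
Windows ≥ 45 min: 11:15–12:45, 13:00–14:00.
Latest start in the last window 13:00–14:00 is 14:00 − 45 min = 13:15.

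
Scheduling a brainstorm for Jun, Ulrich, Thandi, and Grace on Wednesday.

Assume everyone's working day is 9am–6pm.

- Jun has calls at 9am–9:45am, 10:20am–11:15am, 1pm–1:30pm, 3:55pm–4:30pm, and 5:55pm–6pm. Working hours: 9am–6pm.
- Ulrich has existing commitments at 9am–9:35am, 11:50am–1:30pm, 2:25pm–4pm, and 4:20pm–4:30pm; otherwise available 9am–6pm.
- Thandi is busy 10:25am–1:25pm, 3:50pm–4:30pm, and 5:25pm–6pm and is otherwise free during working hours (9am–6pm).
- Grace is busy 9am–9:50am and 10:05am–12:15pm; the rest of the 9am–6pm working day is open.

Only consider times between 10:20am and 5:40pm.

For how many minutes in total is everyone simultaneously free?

Jun free within 09:00–18:00: 09:45–10:20, 11:15–13:00, 13:30–15:55, 16:30–17:55.
Ulrich free within 09:00–18:00: 09:35–11:50, 13:30–14:25, 16:00–16:20, 16:30–18:00.
Thandi free within 09:00–18:00: 09:00–10:25, 13:25–15:50, 16:30–17:25.
Grace free within 09:00–18:00: 09:50–10:05, 12:15–18:00.
Jun ∩ Ulrich: 09:45–10:20, 11:15–11:50, 13:30–14:25, 16:30–17:55.
Jun ∩ Ulrich ∩ Thandi: 09:45–10:20, 13:30–14:25, 16:30–17:25.
Jun ∩ Ulrich ∩ Thandi ∩ Grace: 09:50–10:05, 13:30–14:25, 16:30–17:25.
Restricted to 10:20–17:40: 13:30–14:25, 16:30–17:25.
Total common minutes: 55 + 55 = 110.

110 minutes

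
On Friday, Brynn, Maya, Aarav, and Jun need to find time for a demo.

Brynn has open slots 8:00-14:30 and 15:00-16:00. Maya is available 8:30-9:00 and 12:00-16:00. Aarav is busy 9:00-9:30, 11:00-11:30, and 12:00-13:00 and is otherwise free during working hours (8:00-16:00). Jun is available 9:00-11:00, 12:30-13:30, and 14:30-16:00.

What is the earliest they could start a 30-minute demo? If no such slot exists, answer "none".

13:00

Aarav free within 08:00–16:00: 08:00–09:00, 09:30–11:00, 11:30–12:00, 13:00–16:00.
Brynn ∩ Maya: 08:30–09:00, 12:00–14:30, 15:00–16:00.
Brynn ∩ Maya ∩ Aarav: 08:30–09:00, 13:00–14:30, 15:00–16:00.
Brynn ∩ Maya ∩ Aarav ∩ Jun: 13:00–13:30, 15:00–16:00.
Windows ≥ 30 min: 13:00–13:30, 15:00–16:00.
Earliest such window starts at 13:00.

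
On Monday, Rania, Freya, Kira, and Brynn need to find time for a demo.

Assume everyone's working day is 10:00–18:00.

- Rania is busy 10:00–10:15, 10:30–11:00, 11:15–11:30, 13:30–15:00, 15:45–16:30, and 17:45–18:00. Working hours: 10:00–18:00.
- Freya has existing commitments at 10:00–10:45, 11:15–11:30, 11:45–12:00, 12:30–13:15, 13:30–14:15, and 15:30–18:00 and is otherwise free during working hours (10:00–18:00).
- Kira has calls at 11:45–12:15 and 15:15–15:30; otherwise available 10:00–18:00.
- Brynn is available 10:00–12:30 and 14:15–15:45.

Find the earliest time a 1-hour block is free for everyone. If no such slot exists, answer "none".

none

Rania free within 10:00–18:00: 10:15–10:30, 11:00–11:15, 11:30–13:30, 15:00–15:45, 16:30–17:45.
Freya free within 10:00–18:00: 10:45–11:15, 11:30–11:45, 12:00–12:30, 13:15–13:30, 14:15–15:30.
Kira free within 10:00–18:00: 10:00–11:45, 12:15–15:15, 15:30–18:00.
Rania ∩ Freya: 11:00–11:15, 11:30–11:45, 12:00–12:30, 13:15–13:30, 15:00–15:30.
Rania ∩ Freya ∩ Kira: 11:00–11:15, 11:30–11:45, 12:15–12:30, 13:15–13:30, 15:00–15:15.
Rania ∩ Freya ∩ Kira ∩ Brynn: 11:00–11:15, 11:30–11:45, 12:15–12:30, 15:00–15:15.
Windows ≥ 60 min: (none).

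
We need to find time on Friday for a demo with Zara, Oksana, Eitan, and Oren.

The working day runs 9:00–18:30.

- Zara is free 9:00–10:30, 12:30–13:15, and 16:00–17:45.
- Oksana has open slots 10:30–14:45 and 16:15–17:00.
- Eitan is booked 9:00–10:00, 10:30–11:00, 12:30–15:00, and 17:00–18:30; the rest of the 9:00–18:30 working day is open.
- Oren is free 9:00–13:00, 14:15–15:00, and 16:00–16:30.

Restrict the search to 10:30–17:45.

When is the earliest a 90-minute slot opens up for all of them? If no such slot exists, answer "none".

Eitan free within 09:00–18:30: 10:00–10:30, 11:00–12:30, 15:00–17:00.
Zara ∩ Oksana: 12:30–13:15, 16:15–17:00.
Zara ∩ Oksana ∩ Eitan: 16:15–17:00.
Zara ∩ Oksana ∩ Eitan ∩ Oren: 16:15–16:30.
Restricted to 10:30–17:45: 16:15–16:30.
Windows ≥ 90 min: (none).

none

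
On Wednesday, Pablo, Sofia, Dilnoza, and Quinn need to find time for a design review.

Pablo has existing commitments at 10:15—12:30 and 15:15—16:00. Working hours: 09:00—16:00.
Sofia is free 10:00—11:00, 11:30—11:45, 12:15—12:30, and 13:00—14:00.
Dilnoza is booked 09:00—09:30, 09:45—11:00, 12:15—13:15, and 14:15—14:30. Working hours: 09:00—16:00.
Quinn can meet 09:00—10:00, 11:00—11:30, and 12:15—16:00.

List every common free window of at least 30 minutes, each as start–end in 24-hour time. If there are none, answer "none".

13:15–14:00

Pablo free within 09:00–16:00: 09:00–10:15, 12:30–15:15.
Dilnoza free within 09:00–16:00: 09:30–09:45, 11:00–12:15, 13:15–14:15, 14:30–16:00.
Pablo ∩ Sofia: 10:00–10:15, 13:00–14:00.
Pablo ∩ Sofia ∩ Dilnoza: 13:15–14:00.
Pablo ∩ Sofia ∩ Dilnoza ∩ Quinn: 13:15–14:00.
Windows ≥ 30 min: 13:15–14:00.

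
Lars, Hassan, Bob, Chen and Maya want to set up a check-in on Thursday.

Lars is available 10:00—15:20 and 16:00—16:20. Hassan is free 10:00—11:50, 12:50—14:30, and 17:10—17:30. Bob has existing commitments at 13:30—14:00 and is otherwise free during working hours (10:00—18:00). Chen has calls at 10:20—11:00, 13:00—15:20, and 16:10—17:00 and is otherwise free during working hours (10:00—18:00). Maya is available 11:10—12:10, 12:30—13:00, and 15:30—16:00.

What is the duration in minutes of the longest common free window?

Bob free within 10:00–18:00: 10:00–13:30, 14:00–18:00.
Chen free within 10:00–18:00: 10:00–10:20, 11:00–13:00, 15:20–16:10, 17:00–18:00.
Lars ∩ Hassan: 10:00–11:50, 12:50–14:30.
Lars ∩ Hassan ∩ Bob: 10:00–11:50, 12:50–13:30, 14:00–14:30.
Lars ∩ Hassan ∩ Bob ∩ Chen: 10:00–10:20, 11:00–11:50, 12:50–13:00.
Lars ∩ Hassan ∩ Bob ∩ Chen ∩ Maya: 11:10–11:50, 12:50–13:00.
Common window lengths: 40, 10 min; longest is 40.

40 minutes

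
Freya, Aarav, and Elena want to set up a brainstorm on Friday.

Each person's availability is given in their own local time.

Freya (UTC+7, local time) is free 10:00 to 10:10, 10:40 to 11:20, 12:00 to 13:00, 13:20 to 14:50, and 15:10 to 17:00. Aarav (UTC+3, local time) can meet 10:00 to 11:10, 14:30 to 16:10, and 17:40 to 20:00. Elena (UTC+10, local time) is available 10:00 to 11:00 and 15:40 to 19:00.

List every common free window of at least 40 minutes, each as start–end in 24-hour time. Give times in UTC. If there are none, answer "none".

Freya → UTC: 03:00–03:10, 03:40–04:20, 05:00–06:00, 06:20–07:50, 08:10–10:00.
Aarav → UTC: 07:00–08:10, 11:30–13:10, 14:40–17:00.
Elena → UTC: 00:00–01:00, 05:40–09:00.
Freya ∩ Aarav: 07:00–07:50.
Freya ∩ Aarav ∩ Elena: 07:00–07:50.
Windows ≥ 40 min: 07:00–07:50.

07:00–07:50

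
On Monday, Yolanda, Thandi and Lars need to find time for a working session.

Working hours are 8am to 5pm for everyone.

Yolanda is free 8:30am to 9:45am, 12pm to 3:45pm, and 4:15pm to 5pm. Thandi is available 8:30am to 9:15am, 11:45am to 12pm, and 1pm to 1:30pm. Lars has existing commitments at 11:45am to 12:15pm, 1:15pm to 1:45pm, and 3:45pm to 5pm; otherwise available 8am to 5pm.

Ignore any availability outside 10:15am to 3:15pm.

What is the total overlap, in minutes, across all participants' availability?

Lars free within 08:00–17:00: 08:00–11:45, 12:15–13:15, 13:45–15:45.
Yolanda ∩ Thandi: 08:30–09:15, 13:00–13:30.
Yolanda ∩ Thandi ∩ Lars: 08:30–09:15, 13:00–13:15.
Restricted to 10:15–15:15: 13:00–13:15.
Total common minutes: 15.

15 minutes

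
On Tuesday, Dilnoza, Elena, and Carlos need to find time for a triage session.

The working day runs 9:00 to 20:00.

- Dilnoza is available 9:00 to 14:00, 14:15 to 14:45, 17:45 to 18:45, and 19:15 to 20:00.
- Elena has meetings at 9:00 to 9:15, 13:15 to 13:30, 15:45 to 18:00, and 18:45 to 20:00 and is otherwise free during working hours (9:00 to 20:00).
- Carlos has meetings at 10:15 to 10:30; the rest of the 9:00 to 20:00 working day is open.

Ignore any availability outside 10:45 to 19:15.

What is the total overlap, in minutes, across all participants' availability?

255 minutes

Elena free within 09:00–20:00: 09:15–13:15, 13:30–15:45, 18:00–18:45.
Carlos free within 09:00–20:00: 09:00–10:15, 10:30–20:00.
Dilnoza ∩ Elena: 09:15–13:15, 13:30–14:00, 14:15–14:45, 18:00–18:45.
Dilnoza ∩ Elena ∩ Carlos: 09:15–10:15, 10:30–13:15, 13:30–14:00, 14:15–14:45, 18:00–18:45.
Restricted to 10:45–19:15: 10:45–13:15, 13:30–14:00, 14:15–14:45, 18:00–18:45.
Total common minutes: 150 + 30 + 30 + 45 = 255.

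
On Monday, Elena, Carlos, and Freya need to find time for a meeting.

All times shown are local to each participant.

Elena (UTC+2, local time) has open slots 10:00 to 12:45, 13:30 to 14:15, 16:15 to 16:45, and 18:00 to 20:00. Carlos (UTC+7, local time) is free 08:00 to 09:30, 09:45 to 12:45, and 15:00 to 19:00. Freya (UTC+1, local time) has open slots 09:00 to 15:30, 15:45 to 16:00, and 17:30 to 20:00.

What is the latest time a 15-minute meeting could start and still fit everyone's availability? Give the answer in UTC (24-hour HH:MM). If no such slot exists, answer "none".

Elena → UTC: 08:00–10:45, 11:30–12:15, 14:15–14:45, 16:00–18:00.
Carlos → UTC: 01:00–02:30, 02:45–05:45, 08:00–12:00.
Freya → UTC: 08:00–14:30, 14:45–15:00, 16:30–19:00.
Elena ∩ Carlos: 08:00–10:45, 11:30–12:00.
Elena ∩ Carlos ∩ Freya: 08:00–10:45, 11:30–12:00.
Windows ≥ 15 min: 08:00–10:45, 11:30–12:00.
Latest start in the last window 11:30–12:00 is 12:00 − 15 min = 11:45.

11:45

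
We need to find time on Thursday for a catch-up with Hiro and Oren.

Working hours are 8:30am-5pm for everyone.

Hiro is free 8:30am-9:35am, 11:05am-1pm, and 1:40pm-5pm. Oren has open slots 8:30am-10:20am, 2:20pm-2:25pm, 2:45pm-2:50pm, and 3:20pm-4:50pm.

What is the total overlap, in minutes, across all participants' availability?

Hiro ∩ Oren: 08:30–09:35, 14:20–14:25, 14:45–14:50, 15:20–16:50.
Total common minutes: 65 + 5 + 5 + 90 = 165.

165 minutes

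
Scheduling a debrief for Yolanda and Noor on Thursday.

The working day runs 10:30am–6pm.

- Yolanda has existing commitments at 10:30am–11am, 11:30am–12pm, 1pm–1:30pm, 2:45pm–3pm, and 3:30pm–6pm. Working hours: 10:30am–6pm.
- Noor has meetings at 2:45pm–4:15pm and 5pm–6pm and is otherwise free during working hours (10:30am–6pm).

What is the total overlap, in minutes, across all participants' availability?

Yolanda free within 10:30–18:00: 11:00–11:30, 12:00–13:00, 13:30–14:45, 15:00–15:30.
Noor free within 10:30–18:00: 10:30–14:45, 16:15–17:00.
Yolanda ∩ Noor: 11:00–11:30, 12:00–13:00, 13:30–14:45.
Total common minutes: 30 + 60 + 75 = 165.

165 minutes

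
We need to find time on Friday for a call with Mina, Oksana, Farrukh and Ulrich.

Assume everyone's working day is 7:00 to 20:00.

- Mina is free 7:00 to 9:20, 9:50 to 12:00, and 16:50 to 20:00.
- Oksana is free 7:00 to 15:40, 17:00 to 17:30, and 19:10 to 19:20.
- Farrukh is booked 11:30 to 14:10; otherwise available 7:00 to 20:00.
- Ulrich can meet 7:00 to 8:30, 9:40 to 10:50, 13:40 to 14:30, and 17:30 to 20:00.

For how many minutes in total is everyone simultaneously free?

Farrukh free within 07:00–20:00: 07:00–11:30, 14:10–20:00.
Mina ∩ Oksana: 07:00–09:20, 09:50–12:00, 17:00–17:30, 19:10–19:20.
Mina ∩ Oksana ∩ Farrukh: 07:00–09:20, 09:50–11:30, 17:00–17:30, 19:10–19:20.
Mina ∩ Oksana ∩ Farrukh ∩ Ulrich: 07:00–08:30, 09:50–10:50, 19:10–19:20.
Total common minutes: 90 + 60 + 10 = 160.

160 minutes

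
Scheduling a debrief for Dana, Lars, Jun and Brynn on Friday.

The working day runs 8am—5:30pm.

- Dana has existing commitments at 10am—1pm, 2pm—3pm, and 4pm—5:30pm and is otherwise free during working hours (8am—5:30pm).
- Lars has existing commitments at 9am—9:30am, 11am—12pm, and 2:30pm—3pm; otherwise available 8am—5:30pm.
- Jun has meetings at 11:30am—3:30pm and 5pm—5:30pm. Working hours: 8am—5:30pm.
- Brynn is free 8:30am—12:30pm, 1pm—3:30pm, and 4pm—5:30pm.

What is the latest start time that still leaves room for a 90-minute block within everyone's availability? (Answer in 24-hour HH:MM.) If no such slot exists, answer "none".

Dana free within 08:00–17:30: 08:00–10:00, 13:00–14:00, 15:00–16:00.
Lars free within 08:00–17:30: 08:00–09:00, 09:30–11:00, 12:00–14:30, 15:00–17:30.
Jun free within 08:00–17:30: 08:00–11:30, 15:30–17:00.
Dana ∩ Lars: 08:00–09:00, 09:30–10:00, 13:00–14:00, 15:00–16:00.
Dana ∩ Lars ∩ Jun: 08:00–09:00, 09:30–10:00, 15:30–16:00.
Dana ∩ Lars ∩ Jun ∩ Brynn: 08:30–09:00, 09:30–10:00.
Windows ≥ 90 min: (none).

none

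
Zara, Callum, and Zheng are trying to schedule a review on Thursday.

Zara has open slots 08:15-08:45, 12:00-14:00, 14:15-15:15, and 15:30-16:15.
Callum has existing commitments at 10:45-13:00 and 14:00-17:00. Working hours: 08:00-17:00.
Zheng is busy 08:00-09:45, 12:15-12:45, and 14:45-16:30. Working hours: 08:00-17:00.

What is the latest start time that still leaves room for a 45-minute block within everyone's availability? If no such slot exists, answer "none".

13:15

Callum free within 08:00–17:00: 08:00–10:45, 13:00–14:00.
Zheng free within 08:00–17:00: 09:45–12:15, 12:45–14:45, 16:30–17:00.
Zara ∩ Callum: 08:15–08:45, 13:00–14:00.
Zara ∩ Callum ∩ Zheng: 13:00–14:00.
Windows ≥ 45 min: 13:00–14:00.
Latest start in the last window 13:00–14:00 is 14:00 − 45 min = 13:15.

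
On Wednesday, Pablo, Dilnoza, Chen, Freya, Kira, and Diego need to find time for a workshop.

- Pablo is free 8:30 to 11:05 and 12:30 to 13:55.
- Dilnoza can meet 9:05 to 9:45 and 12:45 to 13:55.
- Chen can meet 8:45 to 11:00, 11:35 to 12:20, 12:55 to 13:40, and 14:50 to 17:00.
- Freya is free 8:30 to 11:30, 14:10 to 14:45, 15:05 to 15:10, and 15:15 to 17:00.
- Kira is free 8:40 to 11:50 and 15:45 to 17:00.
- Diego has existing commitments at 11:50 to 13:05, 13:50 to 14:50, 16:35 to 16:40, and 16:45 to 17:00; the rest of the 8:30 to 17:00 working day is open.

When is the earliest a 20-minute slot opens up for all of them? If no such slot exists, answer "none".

Diego free within 08:30–17:00: 08:30–11:50, 13:05–13:50, 14:50–16:35, 16:40–16:45.
Pablo ∩ Dilnoza: 09:05–09:45, 12:45–13:55.
Pablo ∩ Dilnoza ∩ Chen: 09:05–09:45, 12:55–13:40.
Pablo ∩ Dilnoza ∩ Chen ∩ Freya: 09:05–09:45.
Pablo ∩ Dilnoza ∩ Chen ∩ Freya ∩ Kira: 09:05–09:45.
Pablo ∩ Dilnoza ∩ Chen ∩ Freya ∩ Kira ∩ Diego: 09:05–09:45.
Windows ≥ 20 min: 09:05–09:45.
Earliest such window starts at 09:05.

09:05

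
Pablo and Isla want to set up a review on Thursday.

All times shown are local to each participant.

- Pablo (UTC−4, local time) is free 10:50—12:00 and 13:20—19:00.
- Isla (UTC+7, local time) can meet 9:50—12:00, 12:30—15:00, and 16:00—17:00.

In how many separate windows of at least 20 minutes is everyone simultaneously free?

Pablo → UTC: 14:50–16:00, 17:20–23:00.
Isla → UTC: 02:50–05:00, 05:30–08:00, 09:00–10:00.
Pablo ∩ Isla: (none).
Windows ≥ 20 min: (none).
That's 0 windows.

0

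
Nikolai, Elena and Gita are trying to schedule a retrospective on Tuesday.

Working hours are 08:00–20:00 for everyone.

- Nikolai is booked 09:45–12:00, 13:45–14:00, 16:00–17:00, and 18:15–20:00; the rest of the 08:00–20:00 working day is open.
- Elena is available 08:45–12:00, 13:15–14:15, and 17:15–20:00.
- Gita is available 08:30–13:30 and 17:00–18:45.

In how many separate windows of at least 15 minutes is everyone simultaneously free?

Nikolai free within 08:00–20:00: 08:00–09:45, 12:00–13:45, 14:00–16:00, 17:00–18:15.
Nikolai ∩ Elena: 08:45–09:45, 13:15–13:45, 14:00–14:15, 17:15–18:15.
Nikolai ∩ Elena ∩ Gita: 08:45–09:45, 13:15–13:30, 17:15–18:15.
Windows ≥ 15 min: 08:45–09:45, 13:15–13:30, 17:15–18:15.
That's 3 windows.

3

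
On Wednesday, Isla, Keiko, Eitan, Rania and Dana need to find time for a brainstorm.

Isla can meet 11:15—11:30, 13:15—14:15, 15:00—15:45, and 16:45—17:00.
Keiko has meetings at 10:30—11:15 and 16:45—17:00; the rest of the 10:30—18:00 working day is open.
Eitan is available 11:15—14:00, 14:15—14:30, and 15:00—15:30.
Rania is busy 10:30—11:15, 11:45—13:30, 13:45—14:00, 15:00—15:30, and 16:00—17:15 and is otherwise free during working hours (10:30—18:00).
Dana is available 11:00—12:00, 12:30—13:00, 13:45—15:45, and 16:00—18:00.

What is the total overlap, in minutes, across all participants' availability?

Keiko free within 10:30–18:00: 11:15–16:45, 17:00–18:00.
Rania free within 10:30–18:00: 11:15–11:45, 13:30–13:45, 14:00–15:00, 15:30–16:00, 17:15–18:00.
Isla ∩ Keiko: 11:15–11:30, 13:15–14:15, 15:00–15:45.
Isla ∩ Keiko ∩ Eitan: 11:15–11:30, 13:15–14:00, 15:00–15:30.
Isla ∩ Keiko ∩ Eitan ∩ Rania: 11:15–11:30, 13:30–13:45.
Isla ∩ Keiko ∩ Eitan ∩ Rania ∩ Dana: 11:15–11:30.
Total common minutes: 15.

15 minutes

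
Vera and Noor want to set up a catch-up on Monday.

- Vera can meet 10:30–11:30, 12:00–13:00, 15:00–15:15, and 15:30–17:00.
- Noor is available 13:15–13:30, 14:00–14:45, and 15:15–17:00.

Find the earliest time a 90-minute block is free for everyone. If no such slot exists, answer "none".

15:30

Vera ∩ Noor: 15:30–17:00.
Windows ≥ 90 min: 15:30–17:00.
Earliest such window starts at 15:30.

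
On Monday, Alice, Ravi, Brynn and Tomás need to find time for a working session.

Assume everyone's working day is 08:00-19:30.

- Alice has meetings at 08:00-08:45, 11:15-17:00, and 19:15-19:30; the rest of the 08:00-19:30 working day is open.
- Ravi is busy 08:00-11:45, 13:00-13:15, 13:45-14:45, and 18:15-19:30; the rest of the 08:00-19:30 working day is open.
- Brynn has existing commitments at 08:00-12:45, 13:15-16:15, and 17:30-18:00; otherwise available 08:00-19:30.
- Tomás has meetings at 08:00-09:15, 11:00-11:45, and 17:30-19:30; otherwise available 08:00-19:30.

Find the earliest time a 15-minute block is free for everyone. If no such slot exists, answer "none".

Alice free within 08:00–19:30: 08:45–11:15, 17:00–19:15.
Ravi free within 08:00–19:30: 11:45–13:00, 13:15–13:45, 14:45–18:15.
Brynn free within 08:00–19:30: 12:45–13:15, 16:15–17:30, 18:00–19:30.
Tomás free within 08:00–19:30: 09:15–11:00, 11:45–17:30.
Alice ∩ Ravi: 17:00–18:15.
Alice ∩ Ravi ∩ Brynn: 17:00–17:30, 18:00–18:15.
Alice ∩ Ravi ∩ Brynn ∩ Tomás: 17:00–17:30.
Windows ≥ 15 min: 17:00–17:30.
Earliest such window starts at 17:00.

17:00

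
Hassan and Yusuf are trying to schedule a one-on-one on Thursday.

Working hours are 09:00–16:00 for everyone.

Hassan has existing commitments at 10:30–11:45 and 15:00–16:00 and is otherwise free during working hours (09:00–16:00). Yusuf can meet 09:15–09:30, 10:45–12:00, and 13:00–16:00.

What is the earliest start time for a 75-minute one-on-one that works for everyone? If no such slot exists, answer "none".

Hassan free within 09:00–16:00: 09:00–10:30, 11:45–15:00.
Hassan ∩ Yusuf: 09:15–09:30, 11:45–12:00, 13:00–15:00.
Windows ≥ 75 min: 13:00–15:00.
Earliest such window starts at 13:00.

13:00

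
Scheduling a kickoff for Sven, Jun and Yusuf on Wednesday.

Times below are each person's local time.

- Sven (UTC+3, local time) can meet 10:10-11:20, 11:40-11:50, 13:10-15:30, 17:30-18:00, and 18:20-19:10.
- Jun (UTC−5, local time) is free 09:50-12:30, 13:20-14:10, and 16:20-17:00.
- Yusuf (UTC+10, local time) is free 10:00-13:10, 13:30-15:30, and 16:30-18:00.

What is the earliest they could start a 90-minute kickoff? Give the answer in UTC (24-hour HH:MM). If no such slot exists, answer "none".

Sven → UTC: 07:10–08:20, 08:40–08:50, 10:10–12:30, 14:30–15:00, 15:20–16:10.
Jun → UTC: 14:50–17:30, 18:20–19:10, 21:20–22:00.
Yusuf → UTC: 00:00–03:10, 03:30–05:30, 06:30–08:00.
Sven ∩ Jun: 14:50–15:00, 15:20–16:10.
Sven ∩ Jun ∩ Yusuf: (none).
Windows ≥ 90 min: (none).

none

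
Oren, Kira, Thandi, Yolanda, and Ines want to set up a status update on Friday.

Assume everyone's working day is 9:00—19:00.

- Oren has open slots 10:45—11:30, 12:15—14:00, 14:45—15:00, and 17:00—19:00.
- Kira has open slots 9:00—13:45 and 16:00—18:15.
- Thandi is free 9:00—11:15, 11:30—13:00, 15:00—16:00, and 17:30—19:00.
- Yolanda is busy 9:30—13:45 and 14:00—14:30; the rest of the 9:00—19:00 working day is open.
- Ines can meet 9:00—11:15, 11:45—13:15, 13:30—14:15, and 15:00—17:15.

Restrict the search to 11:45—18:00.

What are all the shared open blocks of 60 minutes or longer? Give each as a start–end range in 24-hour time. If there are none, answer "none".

none

Yolanda free within 09:00–19:00: 09:00–09:30, 13:45–14:00, 14:30–19:00.
Oren ∩ Kira: 10:45–11:30, 12:15–13:45, 17:00–18:15.
Oren ∩ Kira ∩ Thandi: 10:45–11:15, 12:15–13:00, 17:30–18:15.
Oren ∩ Kira ∩ Thandi ∩ Yolanda: 17:30–18:15.
Oren ∩ Kira ∩ Thandi ∩ Yolanda ∩ Ines: (none).
Restricted to 11:45–18:00: (none).
Windows ≥ 60 min: (none).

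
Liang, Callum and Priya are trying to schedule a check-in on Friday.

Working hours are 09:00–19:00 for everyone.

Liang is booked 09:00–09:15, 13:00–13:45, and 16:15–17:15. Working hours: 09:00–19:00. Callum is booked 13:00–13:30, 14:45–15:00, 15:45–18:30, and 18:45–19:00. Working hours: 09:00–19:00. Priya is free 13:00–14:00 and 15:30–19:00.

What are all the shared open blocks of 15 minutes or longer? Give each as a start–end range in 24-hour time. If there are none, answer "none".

Liang free within 09:00–19:00: 09:15–13:00, 13:45–16:15, 17:15–19:00.
Callum free within 09:00–19:00: 09:00–13:00, 13:30–14:45, 15:00–15:45, 18:30–18:45.
Liang ∩ Callum: 09:15–13:00, 13:45–14:45, 15:00–15:45, 18:30–18:45.
Liang ∩ Callum ∩ Priya: 13:45–14:00, 15:30–15:45, 18:30–18:45.
Windows ≥ 15 min: 13:45–14:00, 15:30–15:45, 18:30–18:45.

13:45–14:00, 15:30–15:45, 18:30–18:45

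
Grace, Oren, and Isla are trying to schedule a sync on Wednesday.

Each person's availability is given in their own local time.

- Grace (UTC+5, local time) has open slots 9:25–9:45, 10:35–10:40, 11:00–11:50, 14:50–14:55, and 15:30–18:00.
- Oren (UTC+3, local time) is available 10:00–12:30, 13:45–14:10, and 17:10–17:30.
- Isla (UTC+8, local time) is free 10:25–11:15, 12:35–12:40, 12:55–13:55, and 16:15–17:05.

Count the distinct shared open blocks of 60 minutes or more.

Grace → UTC: 04:25–04:45, 05:35–05:40, 06:00–06:50, 09:50–09:55, 10:30–13:00.
Oren → UTC: 07:00–09:30, 10:45–11:10, 14:10–14:30.
Isla → UTC: 02:25–03:15, 04:35–04:40, 04:55–05:55, 08:15–09:05.
Grace ∩ Oren: 10:45–11:10.
Grace ∩ Oren ∩ Isla: (none).
Windows ≥ 60 min: (none).
That's 0 windows.

0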